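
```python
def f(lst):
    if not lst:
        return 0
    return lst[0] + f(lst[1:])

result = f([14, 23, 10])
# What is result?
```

14 + 23 + 10 + 0 = 47

Answer: 47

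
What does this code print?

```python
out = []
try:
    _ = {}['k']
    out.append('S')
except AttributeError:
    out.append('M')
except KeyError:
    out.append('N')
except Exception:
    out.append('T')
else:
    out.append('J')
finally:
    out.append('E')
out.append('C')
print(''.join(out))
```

Execution trace: 'N' (except KeyError) → 'E' (finally) → 'C' (after the try/except). Output: NEC

Answer: NEC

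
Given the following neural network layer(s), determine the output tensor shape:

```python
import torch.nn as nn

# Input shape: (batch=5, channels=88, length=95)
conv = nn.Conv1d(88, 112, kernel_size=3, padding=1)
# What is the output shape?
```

Input: (5, 88, 95) -> Output: (5, 112, 95)

Answer: (5, 112, 95)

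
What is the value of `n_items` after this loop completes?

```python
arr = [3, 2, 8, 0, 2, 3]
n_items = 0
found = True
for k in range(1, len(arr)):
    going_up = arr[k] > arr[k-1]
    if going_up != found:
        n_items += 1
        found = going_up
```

Count direction changes in [3, 2, 8, 0, 2, 3]
`n_items` takes the values: 0 → 1 → 2 → 3 → 4

Answer: 4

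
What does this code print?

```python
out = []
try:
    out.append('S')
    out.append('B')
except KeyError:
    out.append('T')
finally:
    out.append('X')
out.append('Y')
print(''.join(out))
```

Execution trace: 'S' (try body) → 'B' (try body, no exception) → 'X' (finally) → 'Y' (after the try/except). Output: SBXY

Answer: SBXY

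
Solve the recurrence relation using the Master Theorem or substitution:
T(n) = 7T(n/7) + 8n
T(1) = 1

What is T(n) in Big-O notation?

By Master Theorem: a=7, b=7, f(n)=8n. Since log_7(7) = 1 and f(n) = Θ(n^1), Case 2 applies. T(n) = O(n log n).

Answer: O(n log n)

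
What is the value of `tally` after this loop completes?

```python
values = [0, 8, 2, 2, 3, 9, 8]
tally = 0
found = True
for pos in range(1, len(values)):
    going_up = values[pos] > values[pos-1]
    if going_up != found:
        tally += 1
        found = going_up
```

Count direction changes in [0, 8, 2, 2, 3, 9, 8]
`tally` takes the values: 0 → 1 → 2 → 3

Answer: 3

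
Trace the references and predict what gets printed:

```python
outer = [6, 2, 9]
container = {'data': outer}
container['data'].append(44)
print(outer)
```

Key concept: dict holds reference to list.
Step by step:
`outer = [6, 2, 9]` → outer = [6, 2, 9]
`container = {'data': outer}` → container = {'data': [6, 2, 9]}
`container['data'].append(44)` → outer = [6, 2, 9, 44]; container = {'data': [6, 2, 9, 44]}
`print(outer)` → prints [6, 2, 9, 44]

Answer: [6, 2, 9, 44]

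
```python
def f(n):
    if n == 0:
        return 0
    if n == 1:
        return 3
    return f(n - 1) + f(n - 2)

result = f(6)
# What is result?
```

Build up from base cases: f(0)=0, f(1)=3, f(2)=3, f(3)=6, f(4)=9, f(5)=15, f(6)=24

Answer: 24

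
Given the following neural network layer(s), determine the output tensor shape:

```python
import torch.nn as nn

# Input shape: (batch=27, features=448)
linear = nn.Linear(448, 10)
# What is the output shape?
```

Input: (27, 448) -> Output: (27, 10)

Answer: (27, 10)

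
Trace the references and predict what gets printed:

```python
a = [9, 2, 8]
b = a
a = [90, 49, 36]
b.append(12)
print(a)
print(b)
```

Key concept: rebinding vs mutation: a is rebound to a new list, b still points at the original.
Step by step:
`a = [9, 2, 8]` → a = [9, 2, 8]
`b = a` → b = [9, 2, 8] (same object as a)
`a = [90, 49, 36]` → a = [90, 49, 36]
`b.append(12)` → b = [9, 2, 8, 12]
`print(a)` → prints [90, 49, 36]
`print(b)` → prints [9, 2, 8, 12]

Answer:
[90, 49, 36]
[9, 2, 8, 12]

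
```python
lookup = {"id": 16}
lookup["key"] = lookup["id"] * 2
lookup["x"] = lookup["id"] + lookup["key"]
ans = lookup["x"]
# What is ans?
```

Trace:
`lookup = {"id": 16}` → lookup = {'id': 16}
`lookup["key"] = lookup["id"] * 2` → lookup = {'id': 16, 'key': 32}
`lookup["x"] = lookup["id"] + lookup["key"]` → lookup = {'id': 16, 'key': 32, 'x': 48}
`ans = lookup["x"]` → ans = 48
So ans = 48

Answer: 48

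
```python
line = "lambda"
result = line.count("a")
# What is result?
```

Trace:
`line = "lambda"` → line = 'lambda'
`result = line.count("a")` → result = 2
So result = 2

Answer: 2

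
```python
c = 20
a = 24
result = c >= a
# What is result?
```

Trace:
`c = 20` → c = 20
`a = 24` → a = 24
`result = c >= a` → result = False
So result = False

Answer: False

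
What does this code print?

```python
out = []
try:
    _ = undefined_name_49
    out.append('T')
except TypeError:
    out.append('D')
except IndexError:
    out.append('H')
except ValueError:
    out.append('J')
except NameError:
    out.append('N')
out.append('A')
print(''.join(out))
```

Execution trace: 'N' (except NameError) → 'A' (after the try/except). Output: NA

Answer: NA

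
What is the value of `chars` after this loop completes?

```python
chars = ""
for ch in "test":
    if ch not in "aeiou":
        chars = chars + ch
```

Remove vowels from 'test'
`chars` takes the values: "" → "t" → "ts" → "tst"

Answer: "tst"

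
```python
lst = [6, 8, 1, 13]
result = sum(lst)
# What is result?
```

Trace:
`lst = [6, 8, 1, 13]` → lst = [6, 8, 1, 13]
`result = sum(lst)` → result = 28
So result = 28

Answer: 28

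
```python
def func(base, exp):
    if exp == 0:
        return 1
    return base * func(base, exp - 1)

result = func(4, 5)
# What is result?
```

func(4, 5) = 4 * 4 * 4 * 4 * 4 = 1024

Answer: 1024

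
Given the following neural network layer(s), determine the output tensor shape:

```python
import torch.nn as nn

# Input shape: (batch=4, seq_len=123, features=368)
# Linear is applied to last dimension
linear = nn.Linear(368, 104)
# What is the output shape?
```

Input: (4, 123, 368) -> Output: (4, 123, 104)

Answer: (4, 123, 104)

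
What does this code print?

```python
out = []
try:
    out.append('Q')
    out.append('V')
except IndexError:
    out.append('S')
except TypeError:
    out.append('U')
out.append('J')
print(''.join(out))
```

Execution trace: 'Q' (try body) → 'V' (try body, no exception) → 'J' (after the try/except). Output: QVJ

Answer: QVJ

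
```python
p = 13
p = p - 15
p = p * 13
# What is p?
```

Trace:
`p = 13` → p = 13
`p = p - 15` → p = -2
`p = p * 13` → p = -26
So p = -26

Answer: -26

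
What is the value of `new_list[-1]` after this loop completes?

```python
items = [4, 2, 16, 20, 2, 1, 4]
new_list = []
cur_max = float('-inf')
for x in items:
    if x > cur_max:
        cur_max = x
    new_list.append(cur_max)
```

Running max ends at 20
`new_list` takes the values: [] → [4] → [4, 4] → [4, 4, 16] → [4, 4, 16, 20] → [4, 4, 16, 20, 20] → [4, 4, 16, 20, 20, 20] → [4, 4, 16, 20, 20, 20, 20]
So `new_list[-1]` = 20

Answer: 20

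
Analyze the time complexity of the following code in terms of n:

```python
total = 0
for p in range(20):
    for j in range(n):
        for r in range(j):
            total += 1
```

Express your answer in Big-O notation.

Each loop level contributes: 1 × n × n. Multiplying the contributions gives O(n^2).

Answer: O(n^2)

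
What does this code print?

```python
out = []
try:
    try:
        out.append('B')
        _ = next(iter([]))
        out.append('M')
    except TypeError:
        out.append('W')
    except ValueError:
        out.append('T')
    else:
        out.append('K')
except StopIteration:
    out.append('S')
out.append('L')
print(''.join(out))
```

Execution trace: 'B' (try body) → 'S' (outer except StopIteration) → 'L' (after the try/except). Output: BSL

Answer: BSL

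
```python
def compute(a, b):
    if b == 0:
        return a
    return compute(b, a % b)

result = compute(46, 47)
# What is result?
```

compute(46, 47) -> compute(47, 46) -> compute(46, 1) -> compute(1, 0) -> 1

Answer: 1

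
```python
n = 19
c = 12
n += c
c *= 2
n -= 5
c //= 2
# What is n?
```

Trace:
`n = 19` → n = 19
`c = 12` → c = 12
`n += c` → n = 31
`c *= 2` → c = 24
`n -= 5` → n = 26
`c //= 2` → c = 12
So n = 26

Answer: 26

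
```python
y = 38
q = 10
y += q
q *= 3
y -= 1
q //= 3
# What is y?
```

Trace:
`y = 38` → y = 38
`q = 10` → q = 10
`y += q` → y = 48
`q *= 3` → q = 30
`y -= 1` → y = 47
`q //= 3` → q = 10
So y = 47

Answer: 47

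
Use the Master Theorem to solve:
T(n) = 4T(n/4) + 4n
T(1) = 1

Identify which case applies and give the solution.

a=4, b=4, f(n)=4n. log_4(4) = 1. Since c=1 = 1, Case 2 applies: T(n) = Θ(n^log_b(a) · log n) = O(n log n).

Answer: O(n log n) - Case 2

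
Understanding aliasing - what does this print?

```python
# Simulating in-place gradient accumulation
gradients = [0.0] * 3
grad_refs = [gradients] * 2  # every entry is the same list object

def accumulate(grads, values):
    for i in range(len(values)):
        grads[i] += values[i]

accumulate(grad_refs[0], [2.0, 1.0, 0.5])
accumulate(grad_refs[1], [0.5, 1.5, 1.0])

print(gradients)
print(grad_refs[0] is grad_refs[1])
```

Key concept: gradient accumulation aliasing.
Step by step:
`gradients = [0.0] * 3` → gradients = [0.0, 0.0, 0.0]
`grad_refs = [gradients] * 2` → grad_refs = [[0.0, 0.0, 0.0], [0.0, 0.0, 0.0]]
`accumulate(grad_refs[0], [2.0, 1.0, 0.5])` → gradients = [2.0, 1.0, 0.5]; grad_refs = [[2.0, 1.0, 0.5], [2.0, 1.0, 0.5]]
`accumulate(grad_refs[1], [0.5, 1.5, 1.0])` → gradients = [2.5, 2.5, 1.5]; grad_refs = [[2.5, 2.5, 1.5], [2.5, 2.5, 1.5]]
`print(gradients)` → prints [2.5, 2.5, 1.5]
`print(grad_refs[0] is grad_refs[1])` → prints True

Answer:
[2.5, 2.5, 1.5]
True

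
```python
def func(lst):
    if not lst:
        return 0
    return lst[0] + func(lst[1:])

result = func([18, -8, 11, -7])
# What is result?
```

18 + (-8) + 11 + (-7) + 0 = 14

Answer: 14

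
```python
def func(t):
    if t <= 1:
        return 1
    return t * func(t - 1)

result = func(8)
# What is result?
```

func(8) = 8 * 7 * 6 * 5 * 4 * 3 * 2 * 1 = 40320

Answer: 40320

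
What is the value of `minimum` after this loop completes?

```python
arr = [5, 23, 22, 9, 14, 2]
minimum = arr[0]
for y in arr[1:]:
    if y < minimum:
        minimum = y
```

Minimum of [5, 23, 22, 9, 14, 2]
`minimum` takes the values: 5 → 2

Answer: 2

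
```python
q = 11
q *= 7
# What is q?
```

Trace:
`q = 11` → q = 11
`q *= 7` → q = 77
So q = 77

Answer: 77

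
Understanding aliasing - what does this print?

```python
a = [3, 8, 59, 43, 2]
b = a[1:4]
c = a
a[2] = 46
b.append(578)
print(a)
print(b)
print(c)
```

Key concept: slice vs alias.
Step by step:
`a = [3, 8, 59, 43, 2]` → a = [3, 8, 59, 43, 2]
`b = a[1:4]` → b = [8, 59, 43]
`c = a` → c = [3, 8, 59, 43, 2] (same object as a)
`a[2] = 46` → a = [3, 8, 46, 43, 2] (same object as c); c = [3, 8, 46, 43, 2] (same object as a)
`b.append(578)` → b = [8, 59, 43, 578]
`print(a)` → prints [3, 8, 46, 43, 2]
`print(b)` → prints [8, 59, 43, 578]
`print(c)` → prints [3, 8, 46, 43, 2]

Answer:
[3, 8, 46, 43, 2]
[8, 59, 43, 578]
[3, 8, 46, 43, 2]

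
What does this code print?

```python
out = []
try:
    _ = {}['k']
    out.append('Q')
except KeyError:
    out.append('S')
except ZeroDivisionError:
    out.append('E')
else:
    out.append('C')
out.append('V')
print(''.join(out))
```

Execution trace: 'S' (except KeyError) → 'V' (after the try/except). Output: SV

Answer: SV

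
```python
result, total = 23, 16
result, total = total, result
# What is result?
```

Trace:
`result, total = 23, 16` → result = 23; total = 16
`result, total = total, result` → result = 16; total = 23
So result = 16

Answer: 16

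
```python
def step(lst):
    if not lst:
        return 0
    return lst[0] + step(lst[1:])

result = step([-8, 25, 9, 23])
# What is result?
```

(-8) + 25 + 9 + 23 + 0 = 49

Answer: 49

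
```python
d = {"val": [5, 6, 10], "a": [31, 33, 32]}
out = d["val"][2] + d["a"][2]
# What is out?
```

Trace:
`d = {"val": [5, 6, 10], "a": [31, 33, 32]}` → d = {'val': [5, 6, 10], 'a': [31, 33, 32]}
`out = d["val"][2] + d["a"][2]` → out = 42
So out = 42

Answer: 42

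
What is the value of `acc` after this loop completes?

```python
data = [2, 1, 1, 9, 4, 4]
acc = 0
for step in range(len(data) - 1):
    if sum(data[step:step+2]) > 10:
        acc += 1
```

Count windows with sum > 10
`acc` takes the values: 0 → 1

Answer: 1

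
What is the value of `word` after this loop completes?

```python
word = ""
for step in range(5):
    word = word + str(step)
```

Concatenate digits 0 to 4
`word` takes the values: "" → "0" → "01" → "012" → "0123" → "01234"

Answer: "01234"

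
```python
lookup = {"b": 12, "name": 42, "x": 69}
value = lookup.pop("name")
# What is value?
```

Trace:
`lookup = {"b": 12, "name": 42, "x": 69}` → lookup = {'b': 12, 'name': 42, 'x': 69}
`value = lookup.pop("name")` → lookup = {'b': 12, 'x': 69}; value = 42
So value = 42

Answer: 42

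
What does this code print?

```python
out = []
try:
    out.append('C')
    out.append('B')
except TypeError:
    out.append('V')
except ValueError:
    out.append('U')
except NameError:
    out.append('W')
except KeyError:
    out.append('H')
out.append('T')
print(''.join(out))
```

Execution trace: 'C' (try body) → 'B' (try body, no exception) → 'T' (after the try/except). Output: CBT

Answer: CBT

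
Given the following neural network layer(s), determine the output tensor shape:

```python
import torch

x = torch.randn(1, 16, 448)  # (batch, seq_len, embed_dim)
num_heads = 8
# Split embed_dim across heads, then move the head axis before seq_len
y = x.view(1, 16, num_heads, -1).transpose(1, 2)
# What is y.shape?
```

Input: (1, 16, 448) -> head_dim = 448 // 8 = 56; after view: (1, 16, 8, 56) -> after transpose(1, 2): (1, 8, 16, 56) -> Output: (1, 8, 16, 56)

Answer: (1, 8, 16, 56)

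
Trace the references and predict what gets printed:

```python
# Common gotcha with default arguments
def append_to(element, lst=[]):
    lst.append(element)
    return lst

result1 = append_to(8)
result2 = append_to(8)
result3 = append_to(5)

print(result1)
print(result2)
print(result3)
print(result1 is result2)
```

Key concept: mutable default argument gotcha.
Step by step:
`result1 = append_to(8)` → result1 = [8]
`result2 = append_to(8)` → result1 = [8, 8] (same object as result2); result2 = [8, 8] (same object as result1)
`result3 = append_to(5)` → result1 = [8, 8, 5] (same object as result2, result3); result2 = [8, 8, 5] (same object as result1, result3); result3 = [8, 8, 5] (same object as result1, result2)
`print(result1)` → prints [8, 8, 5]
`print(result2)` → prints [8, 8, 5]
`print(result3)` → prints [8, 8, 5]
`print(result1 is result2)` → prints True

Answer:
[8, 8, 5]
[8, 8, 5]
[8, 8, 5]
True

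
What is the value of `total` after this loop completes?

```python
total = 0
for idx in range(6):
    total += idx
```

Sum of 0 to 5 = 15
`total` takes the values: 0 → 1 → 3 → 6 → 10 → 15

Answer: 15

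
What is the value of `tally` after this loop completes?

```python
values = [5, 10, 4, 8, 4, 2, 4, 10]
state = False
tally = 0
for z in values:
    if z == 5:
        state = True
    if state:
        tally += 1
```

Count elements after first 5 in [5, 10, 4, 8, 4, 2, 4, 10]
`tally` takes the values: 0 → 1 → 2 → 3 → 4 → 5 → 6 → 7 → 8

Answer: 8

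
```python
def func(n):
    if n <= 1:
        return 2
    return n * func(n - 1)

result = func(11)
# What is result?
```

func(11) = 11 * 10 * 9 * 8 * 7 * 6 * 5 * 4 * 3 * 2 * 2 = 79833600

Answer: 79833600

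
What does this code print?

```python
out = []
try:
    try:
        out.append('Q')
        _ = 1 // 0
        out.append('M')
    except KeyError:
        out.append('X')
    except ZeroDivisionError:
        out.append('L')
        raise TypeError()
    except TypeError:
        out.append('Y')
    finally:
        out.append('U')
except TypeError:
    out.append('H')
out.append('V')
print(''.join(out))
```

Execution trace: 'Q' (inner try body) → 'L' (inner except ZeroDivisionError) → 'U' (inner finally) → 'H' (outer except TypeError) → 'V' (after the try/except). Output: QLUHV

Answer: QLUHV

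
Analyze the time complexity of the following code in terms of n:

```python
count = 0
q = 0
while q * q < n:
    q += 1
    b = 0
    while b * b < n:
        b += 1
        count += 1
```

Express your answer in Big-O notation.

Each loop level contributes: √n × √n. Multiplying the contributions gives O(n).

Answer: O(n)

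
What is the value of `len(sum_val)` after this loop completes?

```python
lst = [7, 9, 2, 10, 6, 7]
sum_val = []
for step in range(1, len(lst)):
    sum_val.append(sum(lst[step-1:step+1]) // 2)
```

Number of 2-element averages
`sum_val` takes the values: [] → [8] → [8, 5] → [8, 5, 6] → [8, 5, 6, 8] → [8, 5, 6, 8, 6]
So `len(sum_val)` = 5

Answer: 5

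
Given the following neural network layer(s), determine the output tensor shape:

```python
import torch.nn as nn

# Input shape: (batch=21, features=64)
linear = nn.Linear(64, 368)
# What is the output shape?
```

Input: (21, 64) -> Output: (21, 368)

Answer: (21, 368)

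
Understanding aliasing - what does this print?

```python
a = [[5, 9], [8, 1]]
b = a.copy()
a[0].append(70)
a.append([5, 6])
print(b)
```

Key concept: shallow copy with nested lists.
Step by step:
`a = [[5, 9], [8, 1]]` → a = [[5, 9], [8, 1]]
`b = a.copy()` → b = [[5, 9], [8, 1]]
`a[0].append(70)` → a = [[5, 9, 70], [8, 1]]; b = [[5, 9, 70], [8, 1]]
`a.append([5, 6])` → a = [[5, 9, 70], [8, 1], [5, 6]]
`print(b)` → prints [[5, 9, 70], [8, 1]]

Answer: [[5, 9, 70], [8, 1]]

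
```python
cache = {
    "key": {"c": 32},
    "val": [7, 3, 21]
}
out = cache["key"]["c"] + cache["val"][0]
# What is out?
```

Trace:
`cache = { ...` → cache = {'key': {'c': 32}, 'val': [7, 3, 21]}
`out = cache["key"]["c"] + cache["val"][0]` → out = 39
So out = 39

Answer: 39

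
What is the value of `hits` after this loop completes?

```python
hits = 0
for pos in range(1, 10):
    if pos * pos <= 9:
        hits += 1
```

Count numbers where pos² ≤ 9
`hits` takes the values: 0 → 1 → 2 → 3

Answer: 3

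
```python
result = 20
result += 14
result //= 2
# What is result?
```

Trace:
`result = 20` → result = 20
`result += 14` → result = 34
`result //= 2` → result = 17
So result = 17

Answer: 17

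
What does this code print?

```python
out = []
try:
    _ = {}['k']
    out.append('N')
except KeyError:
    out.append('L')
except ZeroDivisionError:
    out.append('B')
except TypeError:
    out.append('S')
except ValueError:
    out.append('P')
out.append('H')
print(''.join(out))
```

Execution trace: 'L' (except KeyError) → 'H' (after the try/except). Output: LH

Answer: LH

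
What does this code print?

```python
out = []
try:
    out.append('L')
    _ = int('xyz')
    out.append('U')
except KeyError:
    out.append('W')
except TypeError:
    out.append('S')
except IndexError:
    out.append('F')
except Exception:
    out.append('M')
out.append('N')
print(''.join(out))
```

Execution trace: 'L' (try body) → 'M' (except Exception) → 'N' (after the try/except). Output: LMN

Answer: LMN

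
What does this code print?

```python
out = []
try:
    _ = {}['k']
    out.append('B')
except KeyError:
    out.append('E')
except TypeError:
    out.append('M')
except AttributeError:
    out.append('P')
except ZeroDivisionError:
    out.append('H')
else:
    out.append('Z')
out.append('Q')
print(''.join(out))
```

Execution trace: 'E' (except KeyError) → 'Q' (after the try/except). Output: EQ

Answer: EQ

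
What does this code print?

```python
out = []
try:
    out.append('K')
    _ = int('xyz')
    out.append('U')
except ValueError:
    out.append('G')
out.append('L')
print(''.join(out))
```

Execution trace: 'K' (try body) → 'G' (except ValueError) → 'L' (after the try/except). Output: KGL

Answer: KGL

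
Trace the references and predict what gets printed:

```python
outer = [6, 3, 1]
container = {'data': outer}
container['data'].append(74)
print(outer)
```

Key concept: dict holds reference to list.
Step by step:
`outer = [6, 3, 1]` → outer = [6, 3, 1]
`container = {'data': outer}` → container = {'data': [6, 3, 1]}
`container['data'].append(74)` → outer = [6, 3, 1, 74]; container = {'data': [6, 3, 1, 74]}
`print(outer)` → prints [6, 3, 1, 74]

Answer: [6, 3, 1, 74]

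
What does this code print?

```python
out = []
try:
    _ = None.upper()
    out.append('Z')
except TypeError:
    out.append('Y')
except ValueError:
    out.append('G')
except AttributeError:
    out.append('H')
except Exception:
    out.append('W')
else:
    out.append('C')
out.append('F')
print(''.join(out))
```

Execution trace: 'H' (except AttributeError) → 'F' (after the try/except). Output: HF

Answer: HF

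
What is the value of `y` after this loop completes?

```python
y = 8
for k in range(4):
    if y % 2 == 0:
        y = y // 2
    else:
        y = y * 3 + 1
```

Collatz-style transformation from 8
`y` takes the values: 8 → 4 → 2 → 1 → 4

Answer: 4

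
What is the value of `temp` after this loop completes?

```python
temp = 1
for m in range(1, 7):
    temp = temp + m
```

Start at 1, add 1 through 6
`temp` takes the values: 1 → 2 → 4 → 7 → 11 → 16 → 22

Answer: 22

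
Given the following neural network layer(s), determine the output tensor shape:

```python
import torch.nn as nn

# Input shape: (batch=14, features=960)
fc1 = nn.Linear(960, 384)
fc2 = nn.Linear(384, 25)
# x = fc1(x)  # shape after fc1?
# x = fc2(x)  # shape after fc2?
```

Input: (14, 960) -> after fc1: (14, 384) -> Output: (14, 25)

Answer: (14, 25)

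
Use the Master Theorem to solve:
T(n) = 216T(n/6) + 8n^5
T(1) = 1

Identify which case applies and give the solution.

a=216, b=6, f(n)=8n^5. log_6(216) = 3. Since c=5 > 3 and the regularity condition holds (216(n/6)^5 = (216/6^5)n^5 with 216/6^5 < 1), Case 3 applies: T(n) = Θ(f(n)) = O(n^5).

Answer: O(n^5) - Case 3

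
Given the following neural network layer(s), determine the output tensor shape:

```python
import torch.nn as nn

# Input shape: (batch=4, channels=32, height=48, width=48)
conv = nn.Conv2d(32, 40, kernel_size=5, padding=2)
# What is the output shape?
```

Input: (4, 32, 48, 48) -> Output: (4, 40, 48, 48)

Answer: (4, 40, 48, 48)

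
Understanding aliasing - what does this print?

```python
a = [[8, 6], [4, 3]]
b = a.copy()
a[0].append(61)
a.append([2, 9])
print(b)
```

Key concept: shallow copy with nested lists.
Step by step:
`a = [[8, 6], [4, 3]]` → a = [[8, 6], [4, 3]]
`b = a.copy()` → b = [[8, 6], [4, 3]]
`a[0].append(61)` → a = [[8, 6, 61], [4, 3]]; b = [[8, 6, 61], [4, 3]]
`a.append([2, 9])` → a = [[8, 6, 61], [4, 3], [2, 9]]
`print(b)` → prints [[8, 6, 61], [4, 3]]

Answer: [[8, 6, 61], [4, 3]]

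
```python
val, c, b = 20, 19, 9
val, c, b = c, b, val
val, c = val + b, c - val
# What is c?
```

Trace:
`val, c, b = 20, 19, 9` → val = 20; c = 19; b = 9
`val, c, b = c, b, val` → val = 19; c = 9; b = 20
`val, c = val + b, c - val` → val = 39; c = -10
So c = -10

Answer: -10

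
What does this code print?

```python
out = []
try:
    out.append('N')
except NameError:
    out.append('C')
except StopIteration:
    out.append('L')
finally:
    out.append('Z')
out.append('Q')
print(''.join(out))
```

Execution trace: 'N' (try body, no exception) → 'Z' (finally) → 'Q' (after the try/except). Output: NZQ

Answer: NZQ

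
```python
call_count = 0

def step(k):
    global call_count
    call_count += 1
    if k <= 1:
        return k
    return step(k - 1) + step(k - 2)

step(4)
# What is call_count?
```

Calls(k) = 1 + Calls(k-1) + Calls(k-2); Calls(0)=Calls(1)=1. For k=4 this gives 9.

Answer: 9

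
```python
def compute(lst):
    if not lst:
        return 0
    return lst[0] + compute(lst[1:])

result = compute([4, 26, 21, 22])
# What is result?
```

4 + 26 + 21 + 22 + 0 = 73

Answer: 73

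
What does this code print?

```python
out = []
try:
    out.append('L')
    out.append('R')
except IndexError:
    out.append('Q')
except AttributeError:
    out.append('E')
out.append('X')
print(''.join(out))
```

Execution trace: 'L' (try body) → 'R' (try body, no exception) → 'X' (after the try/except). Output: LRX

Answer: LRX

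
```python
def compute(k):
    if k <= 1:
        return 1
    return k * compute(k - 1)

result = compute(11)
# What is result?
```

compute(11) = 11 * 10 * 9 * 8 * 7 * 6 * 5 * 4 * 3 * 2 * 1 = 39916800

Answer: 39916800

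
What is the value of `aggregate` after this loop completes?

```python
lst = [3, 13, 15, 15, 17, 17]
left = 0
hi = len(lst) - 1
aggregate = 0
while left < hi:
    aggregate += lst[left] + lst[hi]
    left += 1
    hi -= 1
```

Sum of pairs from ends
`aggregate` takes the values: 0 → 20 → 50 → 80

Answer: 80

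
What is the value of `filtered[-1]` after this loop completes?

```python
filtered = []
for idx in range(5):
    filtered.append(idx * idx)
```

Last element of squares 0 to 4
`filtered` takes the values: [] → [0] → [0, 1] → [0, 1, 4] → [0, 1, 4, 9] → [0, 1, 4, 9, 16]
So `filtered[-1]` = 16

Answer: 16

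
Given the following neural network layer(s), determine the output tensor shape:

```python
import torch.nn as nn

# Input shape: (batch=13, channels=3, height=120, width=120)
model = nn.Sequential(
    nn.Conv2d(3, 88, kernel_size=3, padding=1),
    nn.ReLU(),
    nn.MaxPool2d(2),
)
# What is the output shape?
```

Input: (13, 3, 120, 120) -> after Conv2d: (13, 88, 120, 120) -> after ReLU: (13, 88, 120, 120) -> Output: (13, 88, 60, 60)

Answer: (13, 88, 60, 60)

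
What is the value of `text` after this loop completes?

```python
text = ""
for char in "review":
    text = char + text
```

Reverse 'review'
`text` takes the values: "" → "r" → "er" → "ver" → "iver" → "eiver" → "weiver"

Answer: "weiver"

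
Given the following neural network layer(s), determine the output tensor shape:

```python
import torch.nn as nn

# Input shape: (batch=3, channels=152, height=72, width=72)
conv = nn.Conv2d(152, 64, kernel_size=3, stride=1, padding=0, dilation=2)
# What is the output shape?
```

Input: (3, 152, 72, 72) -> Output: (3, 64, 68, 68)

Answer: (3, 64, 68, 68)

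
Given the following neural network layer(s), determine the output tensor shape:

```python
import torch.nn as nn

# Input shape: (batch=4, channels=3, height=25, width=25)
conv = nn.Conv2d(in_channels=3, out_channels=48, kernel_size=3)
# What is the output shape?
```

Input: (4, 3, 25, 25) -> Output: (4, 48, 23, 23)

Answer: (4, 48, 23, 23)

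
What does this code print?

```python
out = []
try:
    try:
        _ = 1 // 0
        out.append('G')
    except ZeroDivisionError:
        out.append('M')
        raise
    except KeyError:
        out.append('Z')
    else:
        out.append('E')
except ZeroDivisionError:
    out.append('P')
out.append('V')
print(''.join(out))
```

Execution trace: 'M' (inner except ZeroDivisionError) → 'P' (outer except ZeroDivisionError) → 'V' (after the try/except). Output: MPV

Answer: MPV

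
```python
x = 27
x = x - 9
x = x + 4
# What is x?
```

Trace:
`x = 27` → x = 27
`x = x - 9` → x = 18
`x = x + 4` → x = 22
So x = 22

Answer: 22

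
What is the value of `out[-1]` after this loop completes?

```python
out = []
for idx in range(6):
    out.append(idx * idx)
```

Last element of squares 0 to 5
`out` takes the values: [] → [0] → [0, 1] → [0, 1, 4] → [0, 1, 4, 9] → [0, 1, 4, 9, 16] → [0, 1, 4, 9, 16, 25]
So `out[-1]` = 25

Answer: 25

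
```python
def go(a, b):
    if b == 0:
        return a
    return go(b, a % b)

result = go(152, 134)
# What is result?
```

go(152, 134) -> go(134, 18) -> go(18, 8) -> go(8, 2) -> go(2, 0) -> 2

Answer: 2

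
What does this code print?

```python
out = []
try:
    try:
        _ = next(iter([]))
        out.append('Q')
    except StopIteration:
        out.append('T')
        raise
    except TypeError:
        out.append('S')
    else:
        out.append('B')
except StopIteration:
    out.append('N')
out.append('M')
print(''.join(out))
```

Execution trace: 'T' (inner except StopIteration) → 'N' (outer except StopIteration) → 'M' (after the try/except). Output: TNM

Answer: TNM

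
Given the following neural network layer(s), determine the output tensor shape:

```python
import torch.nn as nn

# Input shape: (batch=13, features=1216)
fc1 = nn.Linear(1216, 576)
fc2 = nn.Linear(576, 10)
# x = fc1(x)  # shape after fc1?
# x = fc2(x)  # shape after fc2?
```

Input: (13, 1216) -> after fc1: (13, 576) -> Output: (13, 10)

Answer: (13, 10)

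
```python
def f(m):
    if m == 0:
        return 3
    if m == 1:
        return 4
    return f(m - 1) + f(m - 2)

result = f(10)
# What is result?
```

Build up from base cases: f(0)=3, f(1)=4, f(2)=7, f(3)=11, f(4)=18, f(5)=29, f(6)=47, ..., f(10)=322

Answer: 322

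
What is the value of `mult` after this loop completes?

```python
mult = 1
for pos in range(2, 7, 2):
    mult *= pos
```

Product of even numbers 2 to 6
`mult` takes the values: 1 → 2 → 8 → 48

Answer: 48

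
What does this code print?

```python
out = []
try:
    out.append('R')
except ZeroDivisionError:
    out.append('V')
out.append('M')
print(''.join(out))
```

Execution trace: 'R' (try body, no exception) → 'M' (after the try/except). Output: RM

Answer: RM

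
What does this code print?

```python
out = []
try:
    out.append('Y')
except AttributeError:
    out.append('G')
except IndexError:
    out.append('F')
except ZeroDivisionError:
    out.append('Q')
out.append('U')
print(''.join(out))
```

Execution trace: 'Y' (try body, no exception) → 'U' (after the try/except). Output: YU

Answer: YU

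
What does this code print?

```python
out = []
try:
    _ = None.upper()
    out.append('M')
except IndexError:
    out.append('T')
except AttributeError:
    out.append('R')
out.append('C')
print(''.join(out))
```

Execution trace: 'R' (except AttributeError) → 'C' (after the try/except). Output: RC

Answer: RC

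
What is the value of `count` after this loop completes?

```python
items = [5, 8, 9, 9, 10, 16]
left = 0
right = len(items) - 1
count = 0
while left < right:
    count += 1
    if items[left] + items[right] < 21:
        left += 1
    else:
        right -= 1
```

Steps to find pair summing to 21
`count` takes the values: 0 → 1 → 2 → 3 → 4 → 5

Answer: 5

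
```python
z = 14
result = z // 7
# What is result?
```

Trace:
`z = 14` → z = 14
`result = z // 7` → result = 2
So result = 2

Answer: 2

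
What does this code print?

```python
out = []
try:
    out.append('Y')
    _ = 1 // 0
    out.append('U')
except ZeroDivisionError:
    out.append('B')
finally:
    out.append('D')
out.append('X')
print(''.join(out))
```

Execution trace: 'Y' (try body) → 'B' (except ZeroDivisionError) → 'D' (finally) → 'X' (after the try/except). Output: YBDX

Answer: YBDX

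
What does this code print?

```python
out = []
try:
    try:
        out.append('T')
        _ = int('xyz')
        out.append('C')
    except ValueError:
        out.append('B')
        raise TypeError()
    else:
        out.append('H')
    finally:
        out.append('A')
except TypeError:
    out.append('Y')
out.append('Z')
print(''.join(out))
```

Execution trace: 'T' (inner try body) → 'B' (inner except ValueError) → 'A' (inner finally) → 'Y' (outer except TypeError) → 'Z' (after the try/except). Output: TBAYZ

Answer: TBAYZ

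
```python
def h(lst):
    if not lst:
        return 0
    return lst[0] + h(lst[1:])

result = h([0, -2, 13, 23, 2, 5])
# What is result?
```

0 + (-2) + 13 + 23 + 2 + 5 + 0 = 41

Answer: 41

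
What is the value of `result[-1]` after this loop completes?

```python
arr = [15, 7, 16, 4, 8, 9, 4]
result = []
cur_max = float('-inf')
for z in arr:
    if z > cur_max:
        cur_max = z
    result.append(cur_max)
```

Running max ends at 16
`result` takes the values: [] → [15] → [15, 15] → [15, 15, 16] → [15, 15, 16, 16] → [15, 15, 16, 16, 16] → [15, 15, 16, 16, 16, 16] → [15, 15, 16, 16, 16, 16, 16]
So `result[-1]` = 16

Answer: 16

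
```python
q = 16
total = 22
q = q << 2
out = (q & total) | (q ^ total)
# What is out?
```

Trace:
`q = 16` → q = 16
`total = 22` → total = 22
`q = q << 2` → q = 64
`out = (q & total) | (q ^ total)` → out = 86
So out = 86

Answer: 86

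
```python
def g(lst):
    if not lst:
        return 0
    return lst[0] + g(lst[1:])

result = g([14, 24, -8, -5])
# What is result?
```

14 + 24 + (-8) + (-5) + 0 = 25

Answer: 25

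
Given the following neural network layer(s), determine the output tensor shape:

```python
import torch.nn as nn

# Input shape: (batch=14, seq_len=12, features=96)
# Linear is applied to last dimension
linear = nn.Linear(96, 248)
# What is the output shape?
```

Input: (14, 12, 96) -> Output: (14, 12, 248)

Answer: (14, 12, 248)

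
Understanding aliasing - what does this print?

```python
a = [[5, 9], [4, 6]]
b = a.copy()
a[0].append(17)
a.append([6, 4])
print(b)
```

Key concept: shallow copy with nested lists.
Step by step:
`a = [[5, 9], [4, 6]]` → a = [[5, 9], [4, 6]]
`b = a.copy()` → b = [[5, 9], [4, 6]]
`a[0].append(17)` → a = [[5, 9, 17], [4, 6]]; b = [[5, 9, 17], [4, 6]]
`a.append([6, 4])` → a = [[5, 9, 17], [4, 6], [6, 4]]
`print(b)` → prints [[5, 9, 17], [4, 6]]

Answer: [[5, 9, 17], [4, 6]]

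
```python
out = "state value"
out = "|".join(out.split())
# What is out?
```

Trace:
`out = "state value"` → out = 'state value'
`out = "|".join(out.split())` → out = 'state|value'
So out = 'state|value'

Answer: 'state|value'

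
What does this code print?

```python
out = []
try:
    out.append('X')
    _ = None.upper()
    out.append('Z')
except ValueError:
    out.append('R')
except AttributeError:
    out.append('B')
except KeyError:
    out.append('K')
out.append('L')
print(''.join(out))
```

Execution trace: 'X' (try body) → 'B' (except AttributeError) → 'L' (after the try/except). Output: XBL

Answer: XBL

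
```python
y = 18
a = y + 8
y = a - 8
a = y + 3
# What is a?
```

Trace:
`y = 18` → y = 18
`a = y + 8` → a = 26
`y = a - 8` → y = 18
`a = y + 3` → a = 21
So a = 21

Answer: 21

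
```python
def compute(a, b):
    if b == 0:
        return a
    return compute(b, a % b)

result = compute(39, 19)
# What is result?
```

compute(39, 19) -> compute(19, 1) -> compute(1, 0) -> 1

Answer: 1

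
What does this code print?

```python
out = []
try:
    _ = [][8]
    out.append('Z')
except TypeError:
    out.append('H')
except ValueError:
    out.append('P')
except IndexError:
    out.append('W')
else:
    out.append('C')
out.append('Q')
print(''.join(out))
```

Execution trace: 'W' (except IndexError) → 'Q' (after the try/except). Output: WQ

Answer: WQ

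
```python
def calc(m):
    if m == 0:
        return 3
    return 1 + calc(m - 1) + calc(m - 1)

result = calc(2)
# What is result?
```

calc(m) = 1 + 2·calc(m-1), calc(0)=3. Closed form: (3+1)·2^2 - 1 = 15.

Answer: 15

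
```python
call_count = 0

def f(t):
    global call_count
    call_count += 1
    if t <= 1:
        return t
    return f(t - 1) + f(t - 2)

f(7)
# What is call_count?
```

Calls(t) = 1 + Calls(t-1) + Calls(t-2); Calls(0)=Calls(1)=1. For t=7 this gives 41.

Answer: 41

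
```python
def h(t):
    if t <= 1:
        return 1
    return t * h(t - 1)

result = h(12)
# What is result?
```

h(12) = 12 * 11 * 10 * 9 * 8 * 7 * 6 * 5 * 4 * 3 * 2 * 1 = 479001600

Answer: 479001600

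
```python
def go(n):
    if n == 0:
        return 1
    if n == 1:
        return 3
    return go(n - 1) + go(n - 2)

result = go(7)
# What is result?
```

Build up from base cases: go(0)=1, go(1)=3, go(2)=4, go(3)=7, go(4)=11, go(5)=18, go(6)=29, ..., go(7)=47

Answer: 47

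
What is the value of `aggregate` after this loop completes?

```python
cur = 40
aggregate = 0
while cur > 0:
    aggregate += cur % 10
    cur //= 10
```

Sum digits of 40
`aggregate` takes the values: 0 → 4

Answer: 4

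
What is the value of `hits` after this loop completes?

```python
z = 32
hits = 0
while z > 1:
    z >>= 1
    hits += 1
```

Count right shifts until 1
`hits` takes the values: 0 → 1 → 2 → 3 → 4 → 5

Answer: 5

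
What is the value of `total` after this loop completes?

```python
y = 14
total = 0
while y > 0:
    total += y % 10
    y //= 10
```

Sum digits of 14
`total` takes the values: 0 → 4 → 5

Answer: 5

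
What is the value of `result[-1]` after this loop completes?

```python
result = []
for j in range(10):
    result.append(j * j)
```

Last element of squares 0 to 9
`result` takes the values: [] → [0] → [0, 1] → [0, 1, 4] → [0, 1, 4, 9] → [0, 1, 4, 9, 16] → [0, 1, 4, 9, 16, 25] → [0, 1, 4, 9, 16, 25, 36] → [0, 1, 4, 9, 16, 25, 36, 49] → [0, 1, 4, 9, 16, 25, 36, 49, 64] → [0, 1, 4, 9, 16, 25, 36, 49, 64, 81]
So `result[-1]` = 81

Answer: 81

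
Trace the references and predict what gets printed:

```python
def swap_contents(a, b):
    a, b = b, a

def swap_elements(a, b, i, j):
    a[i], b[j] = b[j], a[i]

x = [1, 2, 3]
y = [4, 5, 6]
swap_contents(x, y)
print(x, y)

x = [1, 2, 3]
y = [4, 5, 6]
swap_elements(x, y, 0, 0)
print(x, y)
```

Key concept: parameter rebinding vs mutation.
Step by step:
`x = [1, 2, 3]` → x = [1, 2, 3]
`y = [4, 5, 6]` → y = [4, 5, 6]
`swap_contents(x, y)` → no visible change to tracked variables
`print(x, y)` → prints [1, 2, 3] [4, 5, 6]
`x = [1, 2, 3]` → x = [1, 2, 3]
`y = [4, 5, 6]` → y = [4, 5, 6]
`swap_elements(x, y, 0, 0)` → x = [4, 2, 3]; y = [1, 5, 6]
`print(x, y)` → prints [4, 2, 3] [1, 5, 6]

Answer:
[1, 2, 3] [4, 5, 6]
[4, 2, 3] [1, 5, 6]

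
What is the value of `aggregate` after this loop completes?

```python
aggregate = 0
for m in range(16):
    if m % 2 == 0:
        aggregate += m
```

Sum of even numbers 0 to 15
`aggregate` takes the values: 0 → 2 → 6 → 12 → 20 → 30 → 42 → 56

Answer: 56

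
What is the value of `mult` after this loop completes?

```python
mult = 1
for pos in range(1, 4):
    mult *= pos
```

3! = 6
`mult` takes the values: 1 → 2 → 6

Answer: 6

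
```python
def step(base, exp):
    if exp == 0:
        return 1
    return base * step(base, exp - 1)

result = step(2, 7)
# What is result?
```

step(2, 7) = 2 * 2 * 2 * 2 * 2 * 2 * 2 = 128

Answer: 128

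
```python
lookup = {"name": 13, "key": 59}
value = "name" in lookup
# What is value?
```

Trace:
`lookup = {"name": 13, "key": 59}` → lookup = {'name': 13, 'key': 59}
`value = "name" in lookup` → value = True
So value = True

Answer: True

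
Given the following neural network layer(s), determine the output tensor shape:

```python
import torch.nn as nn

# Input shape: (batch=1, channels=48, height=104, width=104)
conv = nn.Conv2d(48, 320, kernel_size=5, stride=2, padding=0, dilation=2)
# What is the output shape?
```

Input: (1, 48, 104, 104) -> Output: (1, 320, 48, 48)

Answer: (1, 320, 48, 48)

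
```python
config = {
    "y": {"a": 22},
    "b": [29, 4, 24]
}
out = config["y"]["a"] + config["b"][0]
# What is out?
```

Trace:
`config = { ...` → config = {'y': {'a': 22}, 'b': [29, 4, 24]}
`out = config["y"]["a"] + config["b"][0]` → out = 51
So out = 51

Answer: 51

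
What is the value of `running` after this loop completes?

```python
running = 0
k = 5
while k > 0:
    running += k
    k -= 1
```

Sum 5 down to 1
`running` takes the values: 0 → 5 → 9 → 12 → 14 → 15

Answer: 15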